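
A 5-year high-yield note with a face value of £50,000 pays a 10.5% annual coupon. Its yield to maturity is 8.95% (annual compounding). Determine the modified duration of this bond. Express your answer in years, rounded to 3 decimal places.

Periodic yield y = 0.0895. First find Macaulay duration:
  t   CF        PV=CF/(1+0.0895)^t    t·PV
  1     5,250.00     4,818.7242     4,818.7242
  2     5,250.00     4,422.8767     8,845.7534
  3     5,250.00     4,059.5472    12,178.6417
  4     5,250.00     3,726.0645    14,904.2579
  5    55,250.00    35,991.1820   179,955.9099
  Σ                 53,018.3946   220,703.2871
P = 53,018.3946; Macaulay duration = 220,703.2871 / 53,018.3946 = 4.16277 years.
Modified duration = D_Mac / (1 + y) = 4.16277 / 1.0895 = 3.82081 years.

3.821 years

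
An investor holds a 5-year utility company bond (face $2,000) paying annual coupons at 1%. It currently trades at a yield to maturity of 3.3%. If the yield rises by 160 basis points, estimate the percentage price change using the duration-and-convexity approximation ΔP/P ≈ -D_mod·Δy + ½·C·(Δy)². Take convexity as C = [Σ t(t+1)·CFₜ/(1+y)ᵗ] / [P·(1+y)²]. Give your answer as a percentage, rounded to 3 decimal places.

-7.232%

With y = 0.033:
  t   CF        PV=CF/(1+0.033)^t    t·PV        t(t+1)·PV
  1        20.00        19.3611        19.3611          38.7222
  2        20.00        18.7426        37.4852         112.4555
  3        20.00        18.1438        54.4315         217.7260
  4        20.00        17.5642        70.2569         351.2843
  5     2,020.00     1,717.3142     8,586.5710      51,519.4261
  Σ                  1,791.1259     8,768.1056      52,239.6140
P = 1,791.1259; D_Mac = 4.89530 yrs; D_mod = 4.73892 yrs; C = 27.33211.
Duration effect: -4.73892 × (+0.016) = -0.075823
Convexity effect: 0.5 × 27.33211 × (0.016)² = +0.0034985
ΔP/P ≈ -0.075823 + 0.0034985 = -0.072324 = -7.2324%.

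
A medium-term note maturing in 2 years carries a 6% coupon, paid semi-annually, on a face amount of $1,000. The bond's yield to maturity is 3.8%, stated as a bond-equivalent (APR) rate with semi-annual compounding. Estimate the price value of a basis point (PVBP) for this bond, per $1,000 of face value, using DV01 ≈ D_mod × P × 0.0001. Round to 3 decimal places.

$0.196

Periodic yield y = 0.019.
  t   CF        PV=CF/(1+0.019)^t    t·PV
  1        30.00        29.4406        29.4406
  2        30.00        28.8917        57.7834
  3        30.00        28.3530        85.0589
  4     1,030.00       955.3016     3,821.2063
  Σ                  1,041.9869     3,993.4892
P = 1,041.9869; D_Mac = 3.83257 half-year periods = 1.91629 yrs; D_mod = 1.88056 yrs.
DV01 ≈ 1.88056 × 1,041.9869 × 0.0001 = 0.195951.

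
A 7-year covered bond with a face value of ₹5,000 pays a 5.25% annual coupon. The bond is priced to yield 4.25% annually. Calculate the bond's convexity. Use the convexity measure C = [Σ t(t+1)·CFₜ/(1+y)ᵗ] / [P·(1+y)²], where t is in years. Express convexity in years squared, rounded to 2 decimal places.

With y = 0.0425:
  t   CF        PV=CF/(1+0.0425)^t    t·PV        t(t+1)·PV
  1       262.50       251.7986       251.7986         503.5971
  2       262.50       241.5334       483.0668       1,449.2004
  3       262.50       231.6867       695.0601       2,780.2405
  4       262.50       222.2414       888.9658       4,444.8289
  5       262.50       213.1812     1,065.9062       6,395.4373
  6       262.50       204.4904     1,226.9424       8,588.5968
  7     5,262.50     3,932.4179    27,526.9252     220,215.4019
  Σ                  5,297.3496    32,138.6651     244,377.3029
P = 5,297.3496.
Convexity = Σ t(t+1)·PV / [P·(1+y)²] = 244,377.3029 / (5,297.3496 × 1.086806) = 42.44730.

42.45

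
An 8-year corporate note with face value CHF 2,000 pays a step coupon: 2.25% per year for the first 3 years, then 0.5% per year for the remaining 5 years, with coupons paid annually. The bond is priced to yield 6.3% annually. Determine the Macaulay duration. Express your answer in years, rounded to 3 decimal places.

7.423 years

Periodic yield y = 0.063. Discount each cash flow and weight by its year:
  t   CF        PV=CF/(1+0.063)^t    t·PV
  1        45.00        42.3330        42.3330
  2        45.00        39.8241        79.6482
  3        45.00        37.4639       112.3916
  4        10.00         7.8319        31.3276
  5        10.00         7.3677        36.8386
  6        10.00         6.9311        41.5864
  7        10.00         6.5203        45.6421
  8     2,010.00     1,232.9059     9,863.2474
  Σ                  1,381.1779    10,253.0150
Price P = Σ PV = 1,381.1779.
Macaulay duration = Σ(t·PV) / P = 10,253.0150 / 1,381.1779 = 7.42338 years.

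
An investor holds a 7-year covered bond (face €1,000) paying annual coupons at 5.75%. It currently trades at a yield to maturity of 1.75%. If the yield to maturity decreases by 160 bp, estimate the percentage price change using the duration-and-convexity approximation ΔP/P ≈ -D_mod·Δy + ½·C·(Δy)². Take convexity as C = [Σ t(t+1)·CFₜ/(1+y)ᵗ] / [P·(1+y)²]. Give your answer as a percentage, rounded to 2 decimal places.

With y = 0.0175:
  t   CF        PV=CF/(1+0.0175)^t    t·PV        t(t+1)·PV
  1        57.50        56.5111        56.5111         113.0221
  2        57.50        55.5391       111.0782         333.2347
  3        57.50        54.5839       163.7517         655.0068
  4        57.50        53.6451       214.5805       1,072.9023
  5        57.50        52.7225       263.6124       1,581.6741
  6        57.50        51.8157       310.8942       2,176.2592
  7     1,057.50       936.5683     6,555.9780      52,447.8244
  Σ                  1,261.3857     7,676.4060      58,379.9237
P = 1,261.3857; D_Mac = 6.08569 yrs; D_mod = 5.98103 yrs; C = 44.70404.
Duration effect: -5.98103 × (-0.016) = +0.095696
Convexity effect: 0.5 × 44.70404 × (-0.016)² = +0.0057221
ΔP/P ≈ +0.095696 + 0.0057221 = +0.101419 = +10.1419%.

+10.14%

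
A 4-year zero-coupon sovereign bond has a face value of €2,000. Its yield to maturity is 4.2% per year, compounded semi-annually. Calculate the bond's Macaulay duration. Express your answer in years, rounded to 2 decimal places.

4.00 years

A zero-coupon bond has a single cash flow at maturity, so its Macaulay duration equals its maturity: 4 years.
(Equivalently: 8 semi-annual periods ÷ 2 = 4 years.)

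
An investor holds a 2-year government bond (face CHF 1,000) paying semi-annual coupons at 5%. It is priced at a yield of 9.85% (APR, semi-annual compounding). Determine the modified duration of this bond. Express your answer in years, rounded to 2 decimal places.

1.83 years

Periodic yield y = 0.04925. First find Macaulay duration:
  t   CF        PV=CF/(1+0.04925)^t    t·PV
  1        25.00        23.8265        23.8265
  2        25.00        22.7082        45.4163
  3        25.00        21.6423        64.9268
  4     1,025.00       845.6837     3,382.7348
  Σ                    913.8607     3,516.9045
P = 913.8607; Macaulay duration = 3,516.9045 / 913.8607 = 3.84840 half-year periods = 1.92420 years.
Modified duration = D_Mac / (1 + y) = 1.92420 / 1.04925 = 1.83388 years.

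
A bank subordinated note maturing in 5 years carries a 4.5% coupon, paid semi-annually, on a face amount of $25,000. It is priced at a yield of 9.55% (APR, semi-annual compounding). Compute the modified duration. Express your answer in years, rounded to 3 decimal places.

Periodic yield y = 0.04775. First find Macaulay duration:
  t   CF        PV=CF/(1+0.04775)^t    t·PV
  1       562.50       536.8647       536.8647
  2       562.50       512.3977     1,024.7954
  3       562.50       489.0458     1,467.1373
  4       562.50       466.7581     1,867.0323
  5       562.50       445.4861     2,227.4306
  6       562.50       425.1836     2,551.1016
  7       562.50       405.8064     2,840.6445
  8       562.50       387.3122     3,098.4976
  9       562.50       369.6609     3,326.9480
  10   25,562.50    16,033.4370   160,334.3702
  Σ                 20,071.9525   179,274.8223
P = 20,071.9525; Macaulay duration = 179,274.8223 / 20,071.9525 = 8.93161 half-year periods = 4.46580 years.
Modified duration = D_Mac / (1 + y) = 4.46580 / 1.04775 = 4.26228 years.

4.262 years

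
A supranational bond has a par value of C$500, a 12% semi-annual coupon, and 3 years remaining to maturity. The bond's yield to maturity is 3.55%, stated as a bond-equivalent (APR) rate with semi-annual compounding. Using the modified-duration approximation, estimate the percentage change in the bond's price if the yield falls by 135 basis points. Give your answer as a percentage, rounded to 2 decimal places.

+3.52%

Periodic yield y = 0.01775. Modified duration first:
  t   CF        PV=CF/(1+0.01775)^t    t·PV
  1        30.00        29.4768        29.4768
  2        30.00        28.9627        57.9254
  3        30.00        28.4576        85.3727
  4        30.00        27.9613       111.8451
  5        30.00        27.4736       137.3680
  6       530.00       476.9021     2,861.4124
  Σ                    619.2340     3,283.4004
P = 619.2340; D_Mac = 5.30236 half-year periods = 2.65118 yrs; D_mod = 2.65118/(1+0.01775) = 2.60494 yrs.
ΔP/P ≈ -D_mod · Δy = -2.60494 × (-0.0135) = +0.035167 = +3.5167%.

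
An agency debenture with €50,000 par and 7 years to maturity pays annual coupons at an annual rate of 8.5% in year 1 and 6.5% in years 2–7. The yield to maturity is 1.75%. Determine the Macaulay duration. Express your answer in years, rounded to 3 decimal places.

Periodic yield y = 0.0175. Discount each cash flow and weight by its year:
  t   CF        PV=CF/(1+0.0175)^t    t·PV
  1     4,250.00     4,176.9042     4,176.9042
  2     3,250.00     3,139.1678     6,278.3355
  3     3,250.00     3,085.1772     9,255.5315
  4     3,250.00     3,032.1151    12,128.4606
  5     3,250.00     2,979.9657    14,899.8287
  6     3,250.00     2,928.7133    17,572.2796
  7    53,250.00    47,160.5311   330,123.7174
  Σ                 66,502.5743   394,435.0574
Price P = Σ PV = 66,502.5743.
Macaulay duration = Σ(t·PV) / P = 394,435.0574 / 66,502.5743 = 5.93112 years.

5.931 years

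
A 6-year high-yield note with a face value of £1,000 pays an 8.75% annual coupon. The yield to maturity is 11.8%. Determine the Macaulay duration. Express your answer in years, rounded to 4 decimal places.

Periodic yield y = 0.118. Discount each cash flow and weight by its year:
  t   CF        PV=CF/(1+0.118)^t    t·PV
  1        87.50        78.2648        78.2648
  2        87.50        70.0043       140.0085
  3        87.50        62.6156       187.8468
  4        87.50        56.0068       224.0272
  5        87.50        50.0955       250.4777
  6     1,087.50       556.9016     3,341.4094
  Σ                    873.8885     4,222.0345
Price P = Σ PV = 873.8885.
Macaulay duration = Σ(t·PV) / P = 4,222.0345 / 873.8885 = 4.83132 years.

4.8313 years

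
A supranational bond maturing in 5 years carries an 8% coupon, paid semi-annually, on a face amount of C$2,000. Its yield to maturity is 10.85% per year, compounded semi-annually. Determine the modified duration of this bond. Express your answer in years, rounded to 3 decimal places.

3.949 years

Periodic yield y = 0.05425. First find Macaulay duration:
  t   CF        PV=CF/(1+0.05425)^t    t·PV
  1        80.00        75.8833        75.8833
  2        80.00        71.9785       143.9570
  3        80.00        68.2746       204.8238
  4        80.00        64.7613       259.0452
  5        80.00        61.4288       307.1439
  6        80.00        58.2678       349.6066
  7        80.00        55.2694       386.8858
  8        80.00        52.4253       419.4026
  9        80.00        49.7276       447.5484
  10    2,080.00     1,226.3862    12,263.8615
  Σ                  1,784.4027    14,858.1581
P = 1,784.4027; Macaulay duration = 14,858.1581 / 1,784.4027 = 8.32668 half-year periods = 4.16334 years.
Modified duration = D_Mac / (1 + y) = 4.16334 / 1.05425 = 3.94910 years.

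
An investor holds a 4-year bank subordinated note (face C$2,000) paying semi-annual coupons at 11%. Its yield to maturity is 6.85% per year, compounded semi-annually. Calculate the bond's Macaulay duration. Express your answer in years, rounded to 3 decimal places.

3.390 years

Periodic yield y = 0.03425. Discount each cash flow and weight by its period:
  t   CF        PV=CF/(1+0.03425)^t    t·PV
  1       110.00       106.3573       106.3573
  2       110.00       102.8352       205.6703
  3       110.00        99.4297       298.2891
  4       110.00        96.1370       384.5480
  5       110.00        92.9533       464.7667
  6       110.00        89.8751       539.2508
  7       110.00        86.8988       608.2919
  8     2,110.00     1,611.6778    12,893.4223
  Σ                  2,286.1642    15,500.5963
Price P = Σ PV = 2,286.1642.
Macaulay duration = Σ(t·PV) / P = 15,500.5963 / 2,286.1642 = 6.78018 half-year periods.
In years: 6.78018 / 2 = 3.39009 years.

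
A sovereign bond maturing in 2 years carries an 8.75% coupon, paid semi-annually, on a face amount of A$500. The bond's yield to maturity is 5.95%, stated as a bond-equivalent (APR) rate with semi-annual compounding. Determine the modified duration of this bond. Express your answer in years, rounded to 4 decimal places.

1.8268 years

Periodic yield y = 0.02975. First find Macaulay duration:
  t   CF        PV=CF/(1+0.02975)^t    t·PV
  1       21.875        21.2430        21.2430
  2       21.875        20.6293        41.2586
  3       21.875        20.0333        60.0999
  4      521.875       464.1296     1,856.5185
  Σ                    526.0353     1,979.1200
P = 526.0353; Macaulay duration = 1,979.1200 / 526.0353 = 3.76233 half-year periods = 1.88117 years.
Modified duration = D_Mac / (1 + y) = 1.88117 / 1.02975 = 1.82682 years.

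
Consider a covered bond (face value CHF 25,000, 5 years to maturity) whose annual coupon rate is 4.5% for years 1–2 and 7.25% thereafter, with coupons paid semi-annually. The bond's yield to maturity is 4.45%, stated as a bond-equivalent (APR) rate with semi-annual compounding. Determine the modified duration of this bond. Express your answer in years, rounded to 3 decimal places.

4.383 years

Periodic yield y = 0.02225. First find Macaulay duration:
  t   CF        PV=CF/(1+0.02225)^t    t·PV
  1       562.50       550.2568       550.2568
  2       562.50       538.2801     1,076.5601
  3       562.50       526.5640     1,579.6920
  4       562.50       515.1030     2,060.4119
  5       906.25       811.8250     4,059.1250
  6       906.25       794.1551     4,764.9303
  7       906.25       776.8697     5,438.0879
  8       906.25       759.9606     6,079.6846
  9       906.25       743.4195     6,690.7755
  10   25,906.25    20,788.9885   207,889.8855
  Σ                 26,805.4222   240,189.4096
P = 26,805.4222; Macaulay duration = 240,189.4096 / 26,805.4222 = 8.96048 half-year periods = 4.48024 years.
Modified duration = D_Mac / (1 + y) = 4.48024 / 1.02225 = 4.38272 years.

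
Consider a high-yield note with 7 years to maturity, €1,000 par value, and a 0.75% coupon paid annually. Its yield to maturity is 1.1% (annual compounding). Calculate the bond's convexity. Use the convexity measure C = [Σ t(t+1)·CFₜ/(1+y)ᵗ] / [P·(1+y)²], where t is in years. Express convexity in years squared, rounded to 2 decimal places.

With y = 0.011:
  t   CF        PV=CF/(1+0.011)^t    t·PV        t(t+1)·PV
  1         7.50         7.4184         7.4184          14.8368
  2         7.50         7.3377        14.6754          44.0261
  3         7.50         7.2578        21.7735          87.0942
  4         7.50         7.1789        28.7155         143.5776
  5         7.50         7.1008        35.5039         213.0231
  6         7.50         7.0235        42.1411         294.9875
  7     1,007.50       933.2263     6,532.5840      52,260.6723
  Σ                    976.5434     6,682.8118      53,058.2176
P = 976.5434.
Convexity = Σ t(t+1)·PV / [P·(1+y)²] = 53,058.2176 / (976.5434 × 1.022121) = 53.15680.

53.16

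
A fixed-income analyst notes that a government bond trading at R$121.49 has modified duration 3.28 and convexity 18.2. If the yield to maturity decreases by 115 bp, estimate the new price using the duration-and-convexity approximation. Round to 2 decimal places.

Duration effect: -D_mod·Δy = -3.28 × (-0.0115) = +0.037720
Convexity effect: ½·C·(Δy)² = 0.5 × 18.2 × (-0.0115)² = +0.001203475
ΔP/P ≈ +0.037720 + 0.001203475 = +0.038923475
New price ≈ 121.49 × (1 + 0.038923475) = 126.21881297775.

R$126.22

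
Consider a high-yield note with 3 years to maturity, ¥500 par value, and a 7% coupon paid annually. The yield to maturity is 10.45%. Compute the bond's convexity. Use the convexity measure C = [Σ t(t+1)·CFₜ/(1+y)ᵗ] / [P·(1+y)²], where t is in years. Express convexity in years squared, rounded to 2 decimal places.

8.96

With y = 0.1045:
  t   CF        PV=CF/(1+0.1045)^t    t·PV        t(t+1)·PV
  1        35.00        31.6885        31.6885          63.3771
  2        35.00        28.6904        57.3808         172.1424
  3       535.00       397.0604     1,191.1813       4,764.7253
  Σ                    457.4394     1,280.2507       5,000.2448
P = 457.4394.
Convexity = Σ t(t+1)·PV / [P·(1+y)²] = 5,000.2448 / (457.4394 × 1.219920) = 8.96038.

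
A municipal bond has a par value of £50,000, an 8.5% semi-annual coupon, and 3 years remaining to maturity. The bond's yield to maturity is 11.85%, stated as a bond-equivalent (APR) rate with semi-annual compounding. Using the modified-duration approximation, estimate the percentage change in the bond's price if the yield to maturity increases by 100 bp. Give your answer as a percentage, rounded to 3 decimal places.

Periodic yield y = 0.05925. Modified duration first:
  t   CF        PV=CF/(1+0.05925)^t    t·PV
  1     2,125.00     2,006.1364     2,006.1364
  2     2,125.00     1,893.9216     3,787.8431
  3     2,125.00     1,787.9835     5,363.9506
  4     2,125.00     1,687.9712     6,751.8850
  5     2,125.00     1,593.5532     7,967.7661
  6    52,125.00    36,902.4527   221,414.7160
  Σ                 45,872.0187   247,292.2973
P = 45,872.0187; D_Mac = 5.39092 half-year periods = 2.69546 yrs; D_mod = 2.69546/(1+0.05925) = 2.54469 yrs.
ΔP/P ≈ -D_mod · Δy = -2.54469 × (+0.01) = -0.025447 = -2.5447%.

-2.545%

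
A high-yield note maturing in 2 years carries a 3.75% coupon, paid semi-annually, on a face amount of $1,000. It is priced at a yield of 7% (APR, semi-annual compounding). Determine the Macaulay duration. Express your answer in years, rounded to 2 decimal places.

1.94 years

Periodic yield y = 0.035. Discount each cash flow and weight by its period:
  t   CF        PV=CF/(1+0.035)^t    t·PV
  1        18.75        18.1159        18.1159
  2        18.75        17.5033        35.0067
  3        18.75        16.9114        50.7343
  4     1,018.75       887.7818     3,551.1271
  Σ                    940.3125     3,654.9839
Price P = Σ PV = 940.3125.
Macaulay duration = Σ(t·PV) / P = 3,654.9839 / 940.3125 = 3.88699 half-year periods.
In years: 3.88699 / 2 = 1.94349 years.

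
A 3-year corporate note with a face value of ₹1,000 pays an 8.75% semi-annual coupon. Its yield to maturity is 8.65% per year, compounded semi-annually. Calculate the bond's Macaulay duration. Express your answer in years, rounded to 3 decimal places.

2.703 years

Periodic yield y = 0.04325. Discount each cash flow and weight by its period:
  t   CF        PV=CF/(1+0.04325)^t    t·PV
  1        43.75        41.9363        41.9363
  2        43.75        40.1977        80.3954
  3        43.75        38.5312       115.5937
  4        43.75        36.9338       147.7354
  5        43.75        35.4027       177.0134
  6     1,043.75       809.5919     4,857.5511
  Σ                  1,002.5936     5,420.2252
Price P = Σ PV = 1,002.5936.
Macaulay duration = Σ(t·PV) / P = 5,420.2252 / 1,002.5936 = 5.40620 half-year periods.
In years: 5.40620 / 2 = 2.70310 years.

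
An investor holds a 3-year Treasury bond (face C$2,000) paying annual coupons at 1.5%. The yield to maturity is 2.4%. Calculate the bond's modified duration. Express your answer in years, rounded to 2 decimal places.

2.89 years

Periodic yield y = 0.024. First find Macaulay duration:
  t   CF        PV=CF/(1+0.024)^t    t·PV
  1        30.00        29.2969        29.2969
  2        30.00        28.6102        57.2205
  3     2,030.00     1,890.5848     5,671.7545
  Σ                  1,948.4919     5,758.2718
P = 1,948.4919; Macaulay duration = 5,758.2718 / 1,948.4919 = 2.95525 years.
Modified duration = D_Mac / (1 + y) = 2.95525 / 1.024 = 2.88598 years.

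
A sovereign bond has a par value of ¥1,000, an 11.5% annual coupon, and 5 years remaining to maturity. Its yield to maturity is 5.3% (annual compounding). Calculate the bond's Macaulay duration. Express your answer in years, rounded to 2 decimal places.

Periodic yield y = 0.053. Discount each cash flow and weight by its year:
  t   CF        PV=CF/(1+0.053)^t    t·PV
  1       115.00       109.2118       109.2118
  2       115.00       103.7149       207.4298
  3       115.00        98.4947       295.4840
  4       115.00        93.5372       374.1488
  5     1,115.00       861.2575     4,306.2874
  Σ                  1,266.2160     5,292.5618
Price P = Σ PV = 1,266.2160.
Macaulay duration = Σ(t·PV) / P = 5,292.5618 / 1,266.2160 = 4.17983 years.

4.18 years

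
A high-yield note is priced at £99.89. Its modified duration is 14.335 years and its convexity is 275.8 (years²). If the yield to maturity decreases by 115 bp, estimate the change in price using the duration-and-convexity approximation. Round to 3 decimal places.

Duration effect: -D_mod·Δy = -14.335 × (-0.0115) = +0.1648525
Convexity effect: ½·C·(Δy)² = 0.5 × 275.8 × (-0.0115)² = +0.018237275
ΔP/P ≈ +0.1648525 + 0.018237275 = +0.183089775
ΔP ≈ 99.89 × (+0.183089775) = +18.28883762475.

+£18.289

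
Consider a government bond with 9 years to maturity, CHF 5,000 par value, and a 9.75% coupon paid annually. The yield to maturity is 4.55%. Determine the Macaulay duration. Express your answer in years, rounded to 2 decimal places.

Periodic yield y = 0.0455. Discount each cash flow and weight by its year:
  t   CF        PV=CF/(1+0.0455)^t    t·PV
  1       487.50       466.2841       466.2841
  2       487.50       445.9915       891.9829
  3       487.50       426.5820     1,279.7459
  4       487.50       408.0172     1,632.0688
  5       487.50       390.2604     1,951.3018
  6       487.50       373.2763     2,239.6577
  7       487.50       357.0314     2,499.2195
  8       487.50       341.4934     2,731.9473
  9     5,487.50     3,676.7000    33,090.3003
  Σ                  6,885.6362    46,782.5083
Price P = Σ PV = 6,885.6362.
Macaulay duration = Σ(t·PV) / P = 46,782.5083 / 6,885.6362 = 6.79422 years.

6.79 years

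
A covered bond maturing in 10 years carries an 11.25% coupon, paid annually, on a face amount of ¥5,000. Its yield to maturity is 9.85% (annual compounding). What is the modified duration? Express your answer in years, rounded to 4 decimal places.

Periodic yield y = 0.0985. First find Macaulay duration:
  t   CF        PV=CF/(1+0.0985)^t    t·PV
  1       562.50       512.0619       512.0619
  2       562.50       466.1465       932.2929
  3       562.50       424.3482     1,273.0445
  4       562.50       386.2978     1,545.1914
  5       562.50       351.6594     1,758.2970
  6       562.50       320.1269     1,920.7614
  7       562.50       291.4218     2,039.9529
  8       562.50       265.2907     2,122.3257
  9       562.50       241.5027     2,173.5242
  10    5,562.50     2,174.0494    21,740.4942
  Σ                  5,432.9053    36,017.9460
P = 5,432.9053; Macaulay duration = 36,017.9460 / 5,432.9053 = 6.62959 years.
Modified duration = D_Mac / (1 + y) = 6.62959 / 1.0985 = 6.03513 years.

6.0351 years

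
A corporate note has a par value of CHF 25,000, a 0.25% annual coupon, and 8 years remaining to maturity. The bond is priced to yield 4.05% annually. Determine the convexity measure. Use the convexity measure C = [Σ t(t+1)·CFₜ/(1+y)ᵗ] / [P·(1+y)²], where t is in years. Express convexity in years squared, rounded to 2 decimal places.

With y = 0.0405:
  t   CF        PV=CF/(1+0.0405)^t    t·PV        t(t+1)·PV
  1        62.50        60.0673        60.0673         120.1346
  2        62.50        57.7292       115.4585         346.3754
  3        62.50        55.4822       166.4466         665.7865
  4        62.50        53.3226       213.2906       1,066.4529
  5        62.50        51.2471       256.2357       1,537.4141
  6        62.50        49.2524       295.5145       2,068.6013
  7        62.50        47.3353       331.3473       2,650.7786
  8    25,062.50    18,242.6411   145,941.1286   1,313,470.1578
  Σ                 18,617.0773   147,379.4891   1,321,925.7012
P = 18,617.0773.
Convexity = Σ t(t+1)·PV / [P·(1+y)²] = 1,321,925.7012 / (18,617.0773 × 1.082640) = 65.58603.

65.59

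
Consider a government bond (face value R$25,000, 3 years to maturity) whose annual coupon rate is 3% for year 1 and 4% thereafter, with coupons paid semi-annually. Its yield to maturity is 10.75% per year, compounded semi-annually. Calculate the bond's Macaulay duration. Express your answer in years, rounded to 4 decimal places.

Periodic yield y = 0.05375. Discount each cash flow and weight by its period:
  t   CF        PV=CF/(1+0.05375)^t    t·PV
  1       375.00       355.8719       355.8719
  2       375.00       337.7195       675.4389
  3       500.00       427.3240     1,281.9719
  4       500.00       405.5269     1,622.1075
  5       500.00       384.8416     1,924.2082
  6    25,500.00    18,625.7880   111,754.7278
  Σ                 20,537.0718   117,614.3263
Price P = Σ PV = 20,537.0718.
Macaulay duration = Σ(t·PV) / P = 117,614.3263 / 20,537.0718 = 5.72693 half-year periods.
In years: 5.72693 / 2 = 2.86346 years.

2.8635 years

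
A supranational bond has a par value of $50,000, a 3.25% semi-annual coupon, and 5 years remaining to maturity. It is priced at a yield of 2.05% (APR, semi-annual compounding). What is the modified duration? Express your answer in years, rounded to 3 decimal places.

Periodic yield y = 0.01025. First find Macaulay duration:
  t   CF        PV=CF/(1+0.01025)^t    t·PV
  1       812.50       804.2564       804.2564
  2       812.50       796.0964     1,592.1928
  3       812.50       788.0192     2,364.0576
  4       812.50       780.0239     3,120.0958
  5       812.50       772.1098     3,860.5491
  6       812.50       764.2760     4,585.6559
  7       812.50       756.5216     5,295.6515
  8       812.50       748.8460     5,990.7678
  9       812.50       741.2482     6,671.2336
  10   50,812.50    45,886.1871   458,861.8712
  Σ                 52,837.5846   493,146.3315
P = 52,837.5846; Macaulay duration = 493,146.3315 / 52,837.5846 = 9.33325 half-year periods = 4.66662 years.
Modified duration = D_Mac / (1 + y) = 4.66662 / 1.01025 = 4.61928 years.

4.619 years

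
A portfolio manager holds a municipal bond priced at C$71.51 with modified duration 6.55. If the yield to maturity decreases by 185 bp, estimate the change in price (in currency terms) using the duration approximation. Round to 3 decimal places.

+C$8.665

Duration approximation: ΔP/P ≈ -D_mod · Δy = -6.55 × (-0.0185) = +0.121175.
ΔP ≈ 71.51 × (+0.121175) = +8.66522425.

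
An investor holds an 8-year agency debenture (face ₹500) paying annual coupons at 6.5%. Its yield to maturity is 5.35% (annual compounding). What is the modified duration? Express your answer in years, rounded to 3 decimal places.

Periodic yield y = 0.0535. First find Macaulay duration:
  t   CF        PV=CF/(1+0.0535)^t    t·PV
  1        32.50        30.8495        30.8495
  2        32.50        29.2829        58.5658
  3        32.50        27.7958        83.3875
  4        32.50        26.3843       105.5371
  5        32.50        25.0444       125.2220
  6        32.50        23.7726       142.6354
  7        32.50        22.5653       157.9573
  8       532.50       350.9484     2,807.5874
  Σ                    536.6433     3,511.7421
P = 536.6433; Macaulay duration = 3,511.7421 / 536.6433 = 6.54390 years.
Modified duration = D_Mac / (1 + y) = 6.54390 / 1.0535 = 6.21158 years.

6.212 years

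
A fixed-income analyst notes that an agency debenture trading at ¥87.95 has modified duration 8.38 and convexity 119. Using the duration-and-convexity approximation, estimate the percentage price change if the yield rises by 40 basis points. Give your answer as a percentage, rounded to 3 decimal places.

-3.257%

Duration effect: -D_mod·Δy = -8.38 × (+0.004) = -0.033520
Convexity effect: ½·C·(Δy)² = 0.5 × 119 × (0.004)² = +0.0009520
ΔP/P ≈ -0.033520 + 0.0009520 = -0.032568
= -3.2568%.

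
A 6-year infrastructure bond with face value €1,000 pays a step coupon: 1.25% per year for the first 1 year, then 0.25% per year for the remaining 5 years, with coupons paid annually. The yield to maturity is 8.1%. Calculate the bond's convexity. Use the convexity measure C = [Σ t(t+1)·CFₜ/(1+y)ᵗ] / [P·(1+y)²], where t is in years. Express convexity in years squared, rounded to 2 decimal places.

With y = 0.081:
  t   CF        PV=CF/(1+0.081)^t    t·PV        t(t+1)·PV
  1        12.50        11.5634        11.5634          23.1267
  2         2.50         2.1394         4.2788          12.8363
  3         2.50         1.9791         5.9372          23.7489
  4         2.50         1.8308         7.3231          36.6157
  5         2.50         1.6936         8.4680          50.8081
  6     1,002.50       628.2467     3,769.4802      26,386.3615
  Σ                    647.4529     3,807.0507      26,533.4972
P = 647.4529.
Convexity = Σ t(t+1)·PV / [P·(1+y)²] = 26,533.4972 / (647.4529 × 1.168561) = 35.06993.

35.07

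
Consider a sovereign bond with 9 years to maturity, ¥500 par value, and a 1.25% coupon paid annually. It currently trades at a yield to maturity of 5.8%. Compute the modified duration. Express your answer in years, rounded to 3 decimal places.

7.991 years

Periodic yield y = 0.058. First find Macaulay duration:
  t   CF        PV=CF/(1+0.058)^t    t·PV
  1         6.25         5.9074         5.9074
  2         6.25         5.5835        11.1671
  3         6.25         5.2774        15.8323
  4         6.25         4.9881        19.9525
  5         6.25         4.7147        23.5734
  6         6.25         4.4562        26.7373
  7         6.25         4.2119        29.4835
  8         6.25         3.9810        31.8482
  9       506.25       304.7853     2,743.0678
  Σ                    343.9056     2,907.5693
P = 343.9056; Macaulay duration = 2,907.5693 / 343.9056 = 8.45456 years.
Modified duration = D_Mac / (1 + y) = 8.45456 / 1.058 = 7.99107 years.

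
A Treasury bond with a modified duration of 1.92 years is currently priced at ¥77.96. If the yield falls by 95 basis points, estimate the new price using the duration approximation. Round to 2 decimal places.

¥79.38

Duration approximation: ΔP/P ≈ -D_mod · Δy = -1.92 × (-0.0095) = +0.018240.
New price ≈ 77.96 × (1 + 0.018240) = 79.3819904.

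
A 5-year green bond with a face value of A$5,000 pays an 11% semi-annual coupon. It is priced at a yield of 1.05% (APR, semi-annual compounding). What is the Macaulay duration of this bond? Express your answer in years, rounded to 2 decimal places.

Periodic yield y = 0.00525. Discount each cash flow and weight by its period:
  t   CF        PV=CF/(1+0.00525)^t    t·PV
  1       275.00       273.5638       273.5638
  2       275.00       272.1351       544.2702
  3       275.00       270.7138       812.1415
  4       275.00       269.3000     1,077.2000
  5       275.00       267.8936     1,339.4678
  6       275.00       266.4945     1,598.9668
  7       275.00       265.1027     1,855.7188
  8       275.00       263.7182     2,109.7453
  9       275.00       262.3409     2,361.0678
  10    5,275.00     5,005.8940    50,058.9397
  Σ                  7,417.1564    62,031.0817
Price P = Σ PV = 7,417.1564.
Macaulay duration = Σ(t·PV) / P = 62,031.0817 / 7,417.1564 = 8.36319 half-year periods.
In years: 8.36319 / 2 = 4.18159 years.

4.18 years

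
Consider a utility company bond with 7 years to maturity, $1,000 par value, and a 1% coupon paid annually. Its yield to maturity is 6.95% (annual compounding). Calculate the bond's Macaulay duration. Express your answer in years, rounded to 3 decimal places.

6.740 years

Periodic yield y = 0.0695. Discount each cash flow and weight by its year:
  t   CF        PV=CF/(1+0.0695)^t    t·PV
  1        10.00         9.3502         9.3502
  2        10.00         8.7426        17.4851
  3        10.00         8.1744        24.5233
  4        10.00         7.6432        30.5729
  5        10.00         7.1465        35.7327
  6        10.00         6.6821        40.0928
  7     1,010.00       631.0385     4,417.2694
  Σ                    678.7776     4,575.0265
Price P = Σ PV = 678.7776.
Macaulay duration = Σ(t·PV) / P = 4,575.0265 / 678.7776 = 6.74010 years.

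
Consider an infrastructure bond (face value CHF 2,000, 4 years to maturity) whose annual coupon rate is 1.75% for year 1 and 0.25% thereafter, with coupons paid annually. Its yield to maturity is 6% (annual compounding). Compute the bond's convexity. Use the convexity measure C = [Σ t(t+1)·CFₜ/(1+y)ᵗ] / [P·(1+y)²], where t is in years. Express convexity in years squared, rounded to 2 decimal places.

With y = 0.06:
  t   CF        PV=CF/(1+0.06)^t    t·PV        t(t+1)·PV
  1        35.00        33.0189        33.0189          66.0377
  2         5.00         4.4500         8.9000          26.6999
  3         5.00         4.1981        12.5943          50.3772
  4     2,005.00     1,588.1478     6,352.5912      31,762.9559
  Σ                  1,629.8147     6,407.1043      31,906.0707
P = 1,629.8147.
Convexity = Σ t(t+1)·PV / [P·(1+y)²] = 31,906.0707 / (1,629.8147 × 1.123600) = 17.42302.

17.42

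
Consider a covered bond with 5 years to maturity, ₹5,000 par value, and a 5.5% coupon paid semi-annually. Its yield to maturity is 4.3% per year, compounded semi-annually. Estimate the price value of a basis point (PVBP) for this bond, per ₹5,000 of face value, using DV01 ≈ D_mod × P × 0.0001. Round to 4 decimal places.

₹2.2978

Periodic yield y = 0.0215.
  t   CF        PV=CF/(1+0.0215)^t    t·PV
  1       137.50       134.6060       134.6060
  2       137.50       131.7729       263.5457
  3       137.50       128.9994       386.9981
  4       137.50       126.2843       505.1370
  5       137.50       123.6263       618.1315
  6       137.50       121.0243       726.1456
  7       137.50       118.4770       829.3391
  8       137.50       115.9834       927.8670
  9       137.50       113.5422     1,021.8799
  10    5,137.50     4,153.0592    41,530.5923
  Σ                  5,267.3748    46,944.2422
P = 5,267.3748; D_Mac = 8.91227 half-year periods = 4.45613 yrs; D_mod = 4.36234 yrs.
DV01 ≈ 4.36234 × 5,267.3748 × 0.0001 = 2.297809.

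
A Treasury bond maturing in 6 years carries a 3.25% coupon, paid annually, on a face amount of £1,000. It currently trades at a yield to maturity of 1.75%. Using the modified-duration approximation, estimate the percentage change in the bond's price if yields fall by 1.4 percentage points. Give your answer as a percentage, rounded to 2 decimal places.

+7.66%

Periodic yield y = 0.0175. Modified duration first:
  t   CF        PV=CF/(1+0.0175)^t    t·PV
  1        32.50        31.9410        31.9410
  2        32.50        31.3917        62.7834
  3        32.50        30.8518        92.5553
  4        32.50        30.3212       121.2846
  5        32.50        29.7997       148.9983
  6     1,032.50       930.4297     5,582.5780
  Σ                  1,084.7350     6,040.1406
P = 1,084.7350; D_Mac = 5.56831 yrs; D_mod = 5.56831/(1+0.0175) = 5.47254 yrs.
ΔP/P ≈ -D_mod · Δy = -5.47254 × (-0.014) = +0.076616 = +7.6616%.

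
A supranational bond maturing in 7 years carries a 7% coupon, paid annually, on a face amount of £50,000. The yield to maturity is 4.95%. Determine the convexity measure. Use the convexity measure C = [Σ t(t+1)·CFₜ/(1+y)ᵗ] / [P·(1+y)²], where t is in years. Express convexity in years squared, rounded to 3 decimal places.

39.738

With y = 0.0495:
  t   CF        PV=CF/(1+0.0495)^t    t·PV        t(t+1)·PV
  1     3,500.00     3,334.9214     3,334.9214       6,669.8428
  2     3,500.00     3,177.6288     6,355.2575      19,065.7726
  3     3,500.00     3,027.7549     9,083.2647      36,333.0588
  4     3,500.00     2,884.9499    11,539.7995      57,698.9976
  5     3,500.00     2,748.8803    13,744.4015      82,466.4092
  6     3,500.00     2,619.2285    15,715.3710     110,007.5968
  7    53,500.00    38,148.4311   267,039.0176   2,136,312.1407
  Σ                 55,941.7948   326,812.0332   2,448,553.8184
P = 55,941.7948.
Convexity = Σ t(t+1)·PV / [P·(1+y)²] = 2,448,553.8184 / (55,941.7948 × 1.101450) = 39.73822.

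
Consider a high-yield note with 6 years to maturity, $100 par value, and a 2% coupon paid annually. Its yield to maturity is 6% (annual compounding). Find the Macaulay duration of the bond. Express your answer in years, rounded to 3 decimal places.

Periodic yield y = 0.06. Discount each cash flow and weight by its year:
  t   CF        PV=CF/(1+0.06)^t    t·PV
  1         2.00         1.8868         1.8868
  2         2.00         1.7800         3.5600
  3         2.00         1.6792         5.0377
  4         2.00         1.5842         6.3367
  5         2.00         1.4945         7.4726
  6       102.00        71.9060       431.4359
  Σ                     80.3307       455.7297
Price P = Σ PV = 80.3307.
Macaulay duration = Σ(t·PV) / P = 455.7297 / 80.3307 = 5.67317 years.

5.673 years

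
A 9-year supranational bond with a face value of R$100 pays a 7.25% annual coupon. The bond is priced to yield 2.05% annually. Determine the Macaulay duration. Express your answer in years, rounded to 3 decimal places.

Periodic yield y = 0.0205. Discount each cash flow and weight by its year:
  t   CF        PV=CF/(1+0.0205)^t    t·PV
  1         7.25         7.1044         7.1044
  2         7.25         6.9616        13.9233
  3         7.25         6.8218        20.4654
  4         7.25         6.6848        26.7390
  5         7.25         6.5505        32.7524
  6         7.25         6.4189        38.5133
  7         7.25         6.2899        44.0296
  8         7.25         6.1636        49.3087
  9       107.25        89.3471       804.1235
  Σ                    142.3425     1,036.9597
Price P = Σ PV = 142.3425.
Macaulay duration = Σ(t·PV) / P = 1,036.9597 / 142.3425 = 7.28496 years.

7.285 years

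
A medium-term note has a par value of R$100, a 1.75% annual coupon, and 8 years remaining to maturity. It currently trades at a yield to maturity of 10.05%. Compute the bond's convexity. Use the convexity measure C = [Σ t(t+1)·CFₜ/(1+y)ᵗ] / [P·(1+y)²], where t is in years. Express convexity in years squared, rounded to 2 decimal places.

52.98

With y = 0.1005:
  t   CF        PV=CF/(1+0.1005)^t    t·PV        t(t+1)·PV
  1         1.75         1.5902         1.5902           3.1804
  2         1.75         1.4450         2.8899           8.6698
  3         1.75         1.3130         3.9390          15.7561
  4         1.75         1.1931         4.7724          23.8621
  5         1.75         1.0841         5.4207          32.5244
  6         1.75         0.9851         5.9108          41.3759
  7         1.75         0.8952         6.2662          50.1298
  8       101.75        47.2949       378.3590       3,405.2307
  Σ                     55.8006       409.1483       3,580.7291
P = 55.8006.
Convexity = Σ t(t+1)·PV / [P·(1+y)²] = 3,580.7291 / (55.8006 × 1.211100) = 52.98495.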